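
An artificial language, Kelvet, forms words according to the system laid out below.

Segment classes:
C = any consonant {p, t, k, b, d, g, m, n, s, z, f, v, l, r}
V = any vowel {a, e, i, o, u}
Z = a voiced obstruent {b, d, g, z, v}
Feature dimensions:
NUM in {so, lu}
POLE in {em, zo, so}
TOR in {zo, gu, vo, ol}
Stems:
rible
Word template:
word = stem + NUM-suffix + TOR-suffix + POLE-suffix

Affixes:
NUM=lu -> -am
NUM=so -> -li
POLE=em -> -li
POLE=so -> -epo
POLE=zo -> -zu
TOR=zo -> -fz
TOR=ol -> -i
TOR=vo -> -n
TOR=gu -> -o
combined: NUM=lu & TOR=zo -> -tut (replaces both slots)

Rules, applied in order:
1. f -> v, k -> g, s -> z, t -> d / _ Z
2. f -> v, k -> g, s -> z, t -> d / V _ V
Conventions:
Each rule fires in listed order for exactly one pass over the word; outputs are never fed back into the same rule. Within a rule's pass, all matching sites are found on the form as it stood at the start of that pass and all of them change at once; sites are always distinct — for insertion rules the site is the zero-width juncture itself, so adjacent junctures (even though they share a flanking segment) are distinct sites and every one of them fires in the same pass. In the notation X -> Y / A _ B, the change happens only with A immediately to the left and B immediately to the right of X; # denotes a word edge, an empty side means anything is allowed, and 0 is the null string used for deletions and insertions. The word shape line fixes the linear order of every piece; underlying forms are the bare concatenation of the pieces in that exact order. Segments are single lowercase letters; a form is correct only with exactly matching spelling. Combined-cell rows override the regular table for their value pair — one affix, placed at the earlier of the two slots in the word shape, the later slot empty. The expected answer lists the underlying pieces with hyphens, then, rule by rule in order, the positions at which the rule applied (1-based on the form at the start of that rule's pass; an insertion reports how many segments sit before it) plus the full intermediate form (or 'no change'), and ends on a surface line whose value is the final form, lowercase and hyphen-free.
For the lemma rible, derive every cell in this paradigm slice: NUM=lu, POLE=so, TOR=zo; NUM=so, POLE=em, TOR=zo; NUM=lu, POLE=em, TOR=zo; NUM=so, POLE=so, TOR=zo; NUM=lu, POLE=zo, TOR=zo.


cell NUM=lu, POLE=so, TOR=zo:
underlying: rible-tut-epo
1. f -> v, k -> g, s -> z, t -> d / _ Z: no change
2. f -> v, k -> g, s -> z, t -> d / V _ V: fires at position(s) 6, 8: ribledudepo
surface: ribledudepo

cell NUM=so, POLE=em, TOR=zo:
underlying: rible-li-fz-li
1. f -> v, k -> g, s -> z, t -> d / _ Z: fires at position(s) 8: riblelivzli
2. f -> v, k -> g, s -> z, t -> d / V _ V: no change
surface: riblelivzli

cell NUM=lu, POLE=em, TOR=zo:
underlying: rible-tut-li
1. f -> v, k -> g, s -> z, t -> d / _ Z: no change
2. f -> v, k -> g, s -> z, t -> d / V _ V: fires at position(s) 6: ribledutli
surface: ribledutli

cell NUM=so, POLE=so, TOR=zo:
underlying: rible-li-fz-epo
1. f -> v, k -> g, s -> z, t -> d / _ Z: fires at position(s) 8: riblelivzepo
2. f -> v, k -> g, s -> z, t -> d / V _ V: no change
surface: riblelivzepo

cell NUM=lu, POLE=zo, TOR=zo:
underlying: rible-tut-zu
1. f -> v, k -> g, s -> z, t -> d / _ Z: fires at position(s) 8: ribletudzu
2. f -> v, k -> g, s -> z, t -> d / V _ V: fires at position(s) 6: ribledudzu
surface: ribledudzu


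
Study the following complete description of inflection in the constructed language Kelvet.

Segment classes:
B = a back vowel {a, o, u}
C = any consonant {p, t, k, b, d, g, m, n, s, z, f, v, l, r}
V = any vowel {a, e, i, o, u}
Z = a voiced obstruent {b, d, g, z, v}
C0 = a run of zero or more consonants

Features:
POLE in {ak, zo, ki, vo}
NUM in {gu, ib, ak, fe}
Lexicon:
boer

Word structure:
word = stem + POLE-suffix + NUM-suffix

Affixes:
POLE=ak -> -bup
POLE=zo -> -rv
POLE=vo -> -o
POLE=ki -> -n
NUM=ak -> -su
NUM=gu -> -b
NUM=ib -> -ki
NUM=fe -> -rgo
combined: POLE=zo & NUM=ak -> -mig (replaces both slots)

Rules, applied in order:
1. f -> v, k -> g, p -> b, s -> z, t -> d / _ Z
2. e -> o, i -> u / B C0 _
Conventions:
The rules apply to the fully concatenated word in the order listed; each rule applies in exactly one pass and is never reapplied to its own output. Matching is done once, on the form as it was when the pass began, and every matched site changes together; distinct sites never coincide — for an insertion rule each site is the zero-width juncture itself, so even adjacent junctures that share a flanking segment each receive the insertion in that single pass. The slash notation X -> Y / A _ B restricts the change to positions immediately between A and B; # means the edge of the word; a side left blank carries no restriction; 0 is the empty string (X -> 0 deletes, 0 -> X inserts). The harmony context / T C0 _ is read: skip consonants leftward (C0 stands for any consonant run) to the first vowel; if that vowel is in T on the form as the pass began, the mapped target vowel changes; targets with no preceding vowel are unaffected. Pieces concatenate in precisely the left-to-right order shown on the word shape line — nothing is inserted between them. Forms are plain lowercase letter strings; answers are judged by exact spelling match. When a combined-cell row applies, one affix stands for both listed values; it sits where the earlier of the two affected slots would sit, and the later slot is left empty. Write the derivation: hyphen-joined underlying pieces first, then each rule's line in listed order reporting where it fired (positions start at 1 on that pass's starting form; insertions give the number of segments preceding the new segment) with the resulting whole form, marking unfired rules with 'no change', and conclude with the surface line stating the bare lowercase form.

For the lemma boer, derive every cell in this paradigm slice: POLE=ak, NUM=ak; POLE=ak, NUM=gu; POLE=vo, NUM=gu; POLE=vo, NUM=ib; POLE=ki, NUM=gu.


cell POLE=ak, NUM=ak:
underlying: boer-bup-su
1. f -> v, k -> g, p -> b, s -> z, t -> d / _ Z: no change
2. e -> o, i -> u / B C0 _: fires at position(s) 3: boorbupsu
surface: boorbupsu

cell POLE=ak, NUM=gu:
underlying: boer-bup-b
1. f -> v, k -> g, p -> b, s -> z, t -> d / _ Z: fires at position(s) 7: boerbubb
2. e -> o, i -> u / B C0 _: fires at position(s) 3: boorbubb
surface: boorbubb

cell POLE=vo, NUM=gu:
underlying: boer-o-b
1. f -> v, k -> g, p -> b, s -> z, t -> d / _ Z: no change
2. e -> o, i -> u / B C0 _: fires at position(s) 3: boorob
surface: boorob

cell POLE=vo, NUM=ib:
underlying: boer-o-ki
1. f -> v, k -> g, p -> b, s -> z, t -> d / _ Z: no change
2. e -> o, i -> u / B C0 _: fires at position(s) 3, 7: booroku
surface: booroku

cell POLE=ki, NUM=gu:
underlying: boer-n-b
1. f -> v, k -> g, p -> b, s -> z, t -> d / _ Z: no change
2. e -> o, i -> u / B C0 _: fires at position(s) 3: boornb
surface: boornb


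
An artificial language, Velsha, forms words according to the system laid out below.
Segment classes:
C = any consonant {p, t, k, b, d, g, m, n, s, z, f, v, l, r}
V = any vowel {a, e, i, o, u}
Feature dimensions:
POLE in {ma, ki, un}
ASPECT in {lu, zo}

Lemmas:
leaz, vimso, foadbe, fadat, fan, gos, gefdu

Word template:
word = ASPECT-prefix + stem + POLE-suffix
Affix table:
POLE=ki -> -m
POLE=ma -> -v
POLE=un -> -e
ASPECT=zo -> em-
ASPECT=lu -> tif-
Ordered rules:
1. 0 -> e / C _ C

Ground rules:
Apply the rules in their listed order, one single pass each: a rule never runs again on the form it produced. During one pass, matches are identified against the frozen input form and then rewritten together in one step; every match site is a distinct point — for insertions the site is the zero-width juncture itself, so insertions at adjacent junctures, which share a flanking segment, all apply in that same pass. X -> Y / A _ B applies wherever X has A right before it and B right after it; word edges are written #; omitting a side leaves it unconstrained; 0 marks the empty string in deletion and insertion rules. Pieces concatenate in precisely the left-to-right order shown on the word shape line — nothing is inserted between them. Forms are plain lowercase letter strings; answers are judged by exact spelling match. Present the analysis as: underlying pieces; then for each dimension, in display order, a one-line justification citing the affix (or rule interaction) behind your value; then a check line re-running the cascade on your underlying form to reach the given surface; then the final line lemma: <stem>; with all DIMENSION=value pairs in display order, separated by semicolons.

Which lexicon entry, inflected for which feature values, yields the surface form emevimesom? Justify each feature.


underlying: em-vimso-m
POLE=ki - signalled by the affix -m
ASPECT=zo - signalled by the affix em-
check: emvimsom -> emevimesom
lemma: vimso; POLE=ki; ASPECT=zo


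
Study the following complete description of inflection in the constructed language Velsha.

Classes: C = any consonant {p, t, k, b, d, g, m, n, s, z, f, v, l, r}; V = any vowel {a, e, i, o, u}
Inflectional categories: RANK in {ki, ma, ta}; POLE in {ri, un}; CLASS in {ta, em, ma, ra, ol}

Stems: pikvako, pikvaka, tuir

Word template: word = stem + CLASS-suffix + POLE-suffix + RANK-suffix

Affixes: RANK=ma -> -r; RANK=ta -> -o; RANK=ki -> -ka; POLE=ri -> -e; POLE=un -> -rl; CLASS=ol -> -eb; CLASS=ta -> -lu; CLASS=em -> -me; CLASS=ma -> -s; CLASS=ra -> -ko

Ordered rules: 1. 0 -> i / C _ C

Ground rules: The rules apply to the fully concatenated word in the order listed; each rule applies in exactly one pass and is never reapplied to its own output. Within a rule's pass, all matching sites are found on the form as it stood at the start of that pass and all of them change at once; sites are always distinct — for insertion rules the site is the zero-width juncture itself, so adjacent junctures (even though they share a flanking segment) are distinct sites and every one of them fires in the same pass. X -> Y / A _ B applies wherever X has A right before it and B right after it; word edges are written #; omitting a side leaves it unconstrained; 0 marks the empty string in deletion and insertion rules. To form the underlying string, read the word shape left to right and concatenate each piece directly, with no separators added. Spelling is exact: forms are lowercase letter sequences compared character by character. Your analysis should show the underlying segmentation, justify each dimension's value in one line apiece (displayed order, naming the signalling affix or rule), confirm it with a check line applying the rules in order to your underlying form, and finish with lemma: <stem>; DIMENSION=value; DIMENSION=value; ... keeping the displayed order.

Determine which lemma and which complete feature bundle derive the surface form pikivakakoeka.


underlying: pikvaka-ko-e-ka
RANK=ki - signalled by the affix -ka
POLE=ri - signalled by the affix -e
CLASS=ra - signalled by the affix -ko
check: pikvakakoeka -> pikivakakoeka
lemma: pikvaka; RANK=ki; POLE=ri; CLASS=ra


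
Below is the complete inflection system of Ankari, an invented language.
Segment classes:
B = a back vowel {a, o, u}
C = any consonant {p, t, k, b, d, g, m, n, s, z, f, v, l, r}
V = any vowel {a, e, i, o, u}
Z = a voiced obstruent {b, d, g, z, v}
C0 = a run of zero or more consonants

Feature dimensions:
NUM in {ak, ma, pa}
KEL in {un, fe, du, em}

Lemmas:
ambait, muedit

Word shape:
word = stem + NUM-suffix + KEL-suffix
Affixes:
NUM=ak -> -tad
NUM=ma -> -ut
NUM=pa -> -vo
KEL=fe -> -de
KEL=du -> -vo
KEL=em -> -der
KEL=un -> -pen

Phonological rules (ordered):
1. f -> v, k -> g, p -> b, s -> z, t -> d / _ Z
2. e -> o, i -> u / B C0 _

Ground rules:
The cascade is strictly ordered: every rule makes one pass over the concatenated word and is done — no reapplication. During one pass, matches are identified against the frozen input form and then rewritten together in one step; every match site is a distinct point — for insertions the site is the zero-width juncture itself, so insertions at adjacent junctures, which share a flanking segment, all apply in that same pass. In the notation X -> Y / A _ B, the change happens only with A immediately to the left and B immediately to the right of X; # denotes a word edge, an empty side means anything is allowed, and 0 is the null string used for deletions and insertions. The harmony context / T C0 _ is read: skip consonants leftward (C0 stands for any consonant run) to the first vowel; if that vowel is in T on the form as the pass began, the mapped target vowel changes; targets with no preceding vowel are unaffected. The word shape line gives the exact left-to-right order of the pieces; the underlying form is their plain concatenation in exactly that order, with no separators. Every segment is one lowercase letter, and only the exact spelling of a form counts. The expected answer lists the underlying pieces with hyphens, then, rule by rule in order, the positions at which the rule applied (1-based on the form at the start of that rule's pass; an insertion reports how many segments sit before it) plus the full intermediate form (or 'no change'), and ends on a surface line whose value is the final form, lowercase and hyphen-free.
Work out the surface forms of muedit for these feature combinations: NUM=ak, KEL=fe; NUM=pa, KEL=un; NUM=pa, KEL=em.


cell NUM=ak, KEL=fe:
underlying: muedit-tad-de
1. f -> v, k -> g, p -> b, s -> z, t -> d / _ Z: no change
2. e -> o, i -> u / B C0 _: fires at position(s) 3, 11: muodittaddo
surface: muodittaddo

cell NUM=pa, KEL=un:
underlying: muedit-vo-pen
1. f -> v, k -> g, p -> b, s -> z, t -> d / _ Z: fires at position(s) 6: muedidvopen
2. e -> o, i -> u / B C0 _: fires at position(s) 3, 10: muodidvopon
surface: muodidvopon

cell NUM=pa, KEL=em:
underlying: muedit-vo-der
1. f -> v, k -> g, p -> b, s -> z, t -> d / _ Z: fires at position(s) 6: muedidvoder
2. e -> o, i -> u / B C0 _: fires at position(s) 3, 10: muodidvodor
surface: muodidvodor


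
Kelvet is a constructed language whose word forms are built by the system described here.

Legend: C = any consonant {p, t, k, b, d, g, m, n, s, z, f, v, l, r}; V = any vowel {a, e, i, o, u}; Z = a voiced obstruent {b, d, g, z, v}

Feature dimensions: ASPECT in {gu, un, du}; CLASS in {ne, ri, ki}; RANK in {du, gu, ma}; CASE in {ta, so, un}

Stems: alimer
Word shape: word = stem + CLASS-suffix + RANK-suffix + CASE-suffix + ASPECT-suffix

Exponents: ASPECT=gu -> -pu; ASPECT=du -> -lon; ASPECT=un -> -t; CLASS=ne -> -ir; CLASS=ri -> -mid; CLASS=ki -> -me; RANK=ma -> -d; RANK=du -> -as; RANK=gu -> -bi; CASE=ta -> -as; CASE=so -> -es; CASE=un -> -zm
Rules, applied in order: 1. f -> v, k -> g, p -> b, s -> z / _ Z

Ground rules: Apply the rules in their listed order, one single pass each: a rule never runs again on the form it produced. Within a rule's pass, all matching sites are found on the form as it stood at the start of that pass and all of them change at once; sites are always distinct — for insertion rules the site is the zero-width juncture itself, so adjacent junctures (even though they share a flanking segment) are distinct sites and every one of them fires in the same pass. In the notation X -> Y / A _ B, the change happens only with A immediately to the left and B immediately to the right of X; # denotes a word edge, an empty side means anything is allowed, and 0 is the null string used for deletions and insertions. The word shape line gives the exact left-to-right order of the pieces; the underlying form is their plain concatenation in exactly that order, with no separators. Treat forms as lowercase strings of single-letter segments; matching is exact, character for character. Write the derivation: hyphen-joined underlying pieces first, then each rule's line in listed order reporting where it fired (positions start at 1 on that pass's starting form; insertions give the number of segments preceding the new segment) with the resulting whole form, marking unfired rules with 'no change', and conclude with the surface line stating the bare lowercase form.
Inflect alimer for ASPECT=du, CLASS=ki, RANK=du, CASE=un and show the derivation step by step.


underlying: alimer-me-as-zm-lon
1. f -> v, k -> g, p -> b, s -> z / _ Z: fires at position(s) 10: alimermeazzmlon
surface: alimermeazzmlon


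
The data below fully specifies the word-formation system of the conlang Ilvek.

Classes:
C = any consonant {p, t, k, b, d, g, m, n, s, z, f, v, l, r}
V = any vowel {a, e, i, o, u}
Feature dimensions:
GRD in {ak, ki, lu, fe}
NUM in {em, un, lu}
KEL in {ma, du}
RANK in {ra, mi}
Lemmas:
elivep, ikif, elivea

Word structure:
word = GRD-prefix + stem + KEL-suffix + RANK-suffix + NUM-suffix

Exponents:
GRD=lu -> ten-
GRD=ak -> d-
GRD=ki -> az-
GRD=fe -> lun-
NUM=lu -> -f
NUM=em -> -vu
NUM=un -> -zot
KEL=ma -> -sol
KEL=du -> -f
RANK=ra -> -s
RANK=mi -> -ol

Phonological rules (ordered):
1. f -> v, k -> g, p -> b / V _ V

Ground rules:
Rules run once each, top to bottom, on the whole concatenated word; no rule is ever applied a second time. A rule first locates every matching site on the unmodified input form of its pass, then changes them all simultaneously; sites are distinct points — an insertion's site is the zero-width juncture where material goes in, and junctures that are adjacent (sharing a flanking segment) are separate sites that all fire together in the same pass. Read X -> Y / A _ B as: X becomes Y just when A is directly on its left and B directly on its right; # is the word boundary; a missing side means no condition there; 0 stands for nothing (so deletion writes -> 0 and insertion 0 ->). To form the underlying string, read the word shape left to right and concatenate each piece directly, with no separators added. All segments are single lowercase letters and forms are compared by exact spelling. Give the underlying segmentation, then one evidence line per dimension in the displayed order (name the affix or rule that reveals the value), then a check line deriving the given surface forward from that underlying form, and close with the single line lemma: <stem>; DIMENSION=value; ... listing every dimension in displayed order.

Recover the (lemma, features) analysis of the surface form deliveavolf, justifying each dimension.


underlying: d-elivea-f-ol-f
GRD=ak - signalled by the affix d-
NUM=lu - signalled by the affix -f
KEL=du - signalled by the affix -f
RANK=mi - signalled by the affix -ol
check: deliveafolf -> deliveavolf
lemma: elivea; GRD=ak; NUM=lu; KEL=du; RANK=mi


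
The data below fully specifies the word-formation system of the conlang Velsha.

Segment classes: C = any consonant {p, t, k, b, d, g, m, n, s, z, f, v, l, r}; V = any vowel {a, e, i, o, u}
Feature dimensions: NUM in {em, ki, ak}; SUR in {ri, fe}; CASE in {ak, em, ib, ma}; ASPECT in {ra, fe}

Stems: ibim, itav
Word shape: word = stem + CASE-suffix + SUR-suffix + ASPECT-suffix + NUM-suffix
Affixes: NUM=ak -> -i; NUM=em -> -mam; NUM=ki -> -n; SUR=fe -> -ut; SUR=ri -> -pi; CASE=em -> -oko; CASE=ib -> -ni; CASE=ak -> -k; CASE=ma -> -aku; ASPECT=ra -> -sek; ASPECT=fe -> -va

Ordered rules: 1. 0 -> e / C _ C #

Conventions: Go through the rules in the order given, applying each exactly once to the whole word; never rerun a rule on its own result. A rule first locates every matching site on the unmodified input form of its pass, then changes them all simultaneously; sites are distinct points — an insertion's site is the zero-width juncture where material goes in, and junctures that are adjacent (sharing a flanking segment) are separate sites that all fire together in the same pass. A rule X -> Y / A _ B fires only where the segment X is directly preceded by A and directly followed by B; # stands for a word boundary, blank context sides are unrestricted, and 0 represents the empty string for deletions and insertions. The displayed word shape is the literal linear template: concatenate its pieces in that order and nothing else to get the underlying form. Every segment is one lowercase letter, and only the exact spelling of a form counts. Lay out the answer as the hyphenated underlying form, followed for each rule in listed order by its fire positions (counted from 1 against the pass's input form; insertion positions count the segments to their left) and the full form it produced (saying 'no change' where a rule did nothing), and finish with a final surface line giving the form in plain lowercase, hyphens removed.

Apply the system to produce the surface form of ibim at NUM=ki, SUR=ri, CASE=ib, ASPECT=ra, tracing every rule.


underlying: ibim-ni-pi-sek-n
1. 0 -> e / C _ C #: inserts after position(s) 11: ibimnipiseken
surface: ibimnipiseken


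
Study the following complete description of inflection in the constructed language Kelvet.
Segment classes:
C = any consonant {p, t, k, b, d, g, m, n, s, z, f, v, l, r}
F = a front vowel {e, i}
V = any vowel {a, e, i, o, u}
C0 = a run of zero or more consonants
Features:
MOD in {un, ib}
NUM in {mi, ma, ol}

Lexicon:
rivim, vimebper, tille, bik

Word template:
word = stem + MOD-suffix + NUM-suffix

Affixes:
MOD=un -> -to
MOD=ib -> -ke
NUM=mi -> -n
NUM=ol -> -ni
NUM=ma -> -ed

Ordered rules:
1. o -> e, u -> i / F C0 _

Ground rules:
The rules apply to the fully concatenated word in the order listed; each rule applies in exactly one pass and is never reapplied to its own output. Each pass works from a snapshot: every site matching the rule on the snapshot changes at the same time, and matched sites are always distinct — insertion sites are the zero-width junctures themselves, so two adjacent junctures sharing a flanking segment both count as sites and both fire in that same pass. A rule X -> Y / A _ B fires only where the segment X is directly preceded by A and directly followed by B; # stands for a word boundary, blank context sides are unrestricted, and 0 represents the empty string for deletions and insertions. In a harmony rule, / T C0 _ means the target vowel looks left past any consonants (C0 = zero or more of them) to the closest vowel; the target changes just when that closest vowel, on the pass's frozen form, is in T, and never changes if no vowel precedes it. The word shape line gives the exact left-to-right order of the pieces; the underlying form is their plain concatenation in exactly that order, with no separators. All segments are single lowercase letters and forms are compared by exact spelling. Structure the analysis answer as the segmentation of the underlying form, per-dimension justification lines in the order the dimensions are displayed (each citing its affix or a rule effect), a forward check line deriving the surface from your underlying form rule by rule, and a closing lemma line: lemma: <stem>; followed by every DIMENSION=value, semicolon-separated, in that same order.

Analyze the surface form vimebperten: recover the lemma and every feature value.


underlying: vimebper-to-n
MOD=un - signalled by the affix -to
NUM=mi - signalled by the affix -n
check: vimebperton -> vimebperten
lemma: vimebper; MOD=un; NUM=mi


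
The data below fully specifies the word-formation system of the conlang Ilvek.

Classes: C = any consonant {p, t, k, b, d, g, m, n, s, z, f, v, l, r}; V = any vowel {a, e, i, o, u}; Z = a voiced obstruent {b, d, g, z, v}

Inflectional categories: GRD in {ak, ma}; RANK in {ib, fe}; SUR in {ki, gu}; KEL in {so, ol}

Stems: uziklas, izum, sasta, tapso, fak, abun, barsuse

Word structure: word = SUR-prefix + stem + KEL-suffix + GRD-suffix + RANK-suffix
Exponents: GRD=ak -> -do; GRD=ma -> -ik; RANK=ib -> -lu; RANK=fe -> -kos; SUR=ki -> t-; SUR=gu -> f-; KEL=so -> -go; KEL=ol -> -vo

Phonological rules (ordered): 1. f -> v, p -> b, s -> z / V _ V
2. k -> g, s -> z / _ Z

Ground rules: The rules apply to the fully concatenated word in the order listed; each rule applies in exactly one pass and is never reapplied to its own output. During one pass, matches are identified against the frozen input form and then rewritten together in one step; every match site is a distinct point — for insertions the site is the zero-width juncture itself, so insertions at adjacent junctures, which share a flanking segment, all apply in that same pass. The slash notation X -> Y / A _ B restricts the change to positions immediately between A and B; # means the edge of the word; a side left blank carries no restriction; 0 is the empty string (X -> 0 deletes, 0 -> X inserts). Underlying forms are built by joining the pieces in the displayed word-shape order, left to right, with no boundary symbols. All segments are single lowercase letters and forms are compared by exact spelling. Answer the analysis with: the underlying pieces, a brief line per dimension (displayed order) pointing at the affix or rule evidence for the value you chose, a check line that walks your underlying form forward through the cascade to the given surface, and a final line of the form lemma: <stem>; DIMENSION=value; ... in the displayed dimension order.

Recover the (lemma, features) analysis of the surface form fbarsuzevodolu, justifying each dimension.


underlying: f-barsuse-vo-do-lu
GRD=ak - signalled by the affix -do
RANK=ib - signalled by the affix -lu
SUR=gu - signalled by the affix f-
KEL=ol - signalled by the affix -vo
check: fbarsusevodolu -> fbarsuzevodolu -> fbarsuzevodolu
lemma: barsuse; GRD=ak; RANK=ib; SUR=gu; KEL=ol


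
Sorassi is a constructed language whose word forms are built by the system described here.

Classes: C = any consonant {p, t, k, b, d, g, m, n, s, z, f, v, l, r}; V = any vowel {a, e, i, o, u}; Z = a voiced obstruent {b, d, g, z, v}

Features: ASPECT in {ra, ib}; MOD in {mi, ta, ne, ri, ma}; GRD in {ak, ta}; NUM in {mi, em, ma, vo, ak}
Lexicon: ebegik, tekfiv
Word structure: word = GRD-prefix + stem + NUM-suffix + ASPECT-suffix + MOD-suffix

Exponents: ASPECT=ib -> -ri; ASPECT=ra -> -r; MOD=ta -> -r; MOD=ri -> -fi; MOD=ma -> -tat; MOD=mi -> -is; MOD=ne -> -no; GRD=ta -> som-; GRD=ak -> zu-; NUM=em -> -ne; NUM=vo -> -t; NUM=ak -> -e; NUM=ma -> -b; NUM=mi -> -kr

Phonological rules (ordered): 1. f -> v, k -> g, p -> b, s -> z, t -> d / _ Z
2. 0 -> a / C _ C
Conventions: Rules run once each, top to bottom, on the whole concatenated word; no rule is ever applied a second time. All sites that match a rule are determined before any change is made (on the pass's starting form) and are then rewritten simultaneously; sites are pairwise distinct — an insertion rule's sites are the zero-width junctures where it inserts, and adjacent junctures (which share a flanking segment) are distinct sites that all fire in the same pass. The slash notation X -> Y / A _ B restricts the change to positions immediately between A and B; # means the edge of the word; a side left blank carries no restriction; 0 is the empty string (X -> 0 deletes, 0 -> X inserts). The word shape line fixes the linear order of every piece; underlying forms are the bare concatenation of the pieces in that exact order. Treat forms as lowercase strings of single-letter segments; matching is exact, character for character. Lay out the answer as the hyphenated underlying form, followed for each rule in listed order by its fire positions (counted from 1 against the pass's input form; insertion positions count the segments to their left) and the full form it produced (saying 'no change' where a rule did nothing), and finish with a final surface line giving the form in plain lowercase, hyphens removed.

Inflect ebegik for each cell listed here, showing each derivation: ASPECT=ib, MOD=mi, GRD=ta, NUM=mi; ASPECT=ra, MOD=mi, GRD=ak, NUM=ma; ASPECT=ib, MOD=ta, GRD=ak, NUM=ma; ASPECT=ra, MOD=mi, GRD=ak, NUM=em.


cell ASPECT=ib, MOD=mi, GRD=ta, NUM=mi:
underlying: som-ebegik-kr-ri-is
1. f -> v, k -> g, p -> b, s -> z, t -> d / _ Z: no change
2. 0 -> a / C _ C: inserts after position(s) 9, 10, 11: somebegikakarariis
surface: somebegikakarariis

cell ASPECT=ra, MOD=mi, GRD=ak, NUM=ma:
underlying: zu-ebegik-b-r-is
1. f -> v, k -> g, p -> b, s -> z, t -> d / _ Z: fires at position(s) 8: zuebegigbris
2. 0 -> a / C _ C: inserts after position(s) 8, 9: zuebegigabaris
surface: zuebegigabaris

cell ASPECT=ib, MOD=ta, GRD=ak, NUM=ma:
underlying: zu-ebegik-b-ri-r
1. f -> v, k -> g, p -> b, s -> z, t -> d / _ Z: fires at position(s) 8: zuebegigbrir
2. 0 -> a / C _ C: inserts after position(s) 8, 9: zuebegigabarir
surface: zuebegigabarir

cell ASPECT=ra, MOD=mi, GRD=ak, NUM=em:
underlying: zu-ebegik-ne-r-is
1. f -> v, k -> g, p -> b, s -> z, t -> d / _ Z: no change
2. 0 -> a / C _ C: inserts after position(s) 8: zuebegikaneris
surface: zuebegikaneris


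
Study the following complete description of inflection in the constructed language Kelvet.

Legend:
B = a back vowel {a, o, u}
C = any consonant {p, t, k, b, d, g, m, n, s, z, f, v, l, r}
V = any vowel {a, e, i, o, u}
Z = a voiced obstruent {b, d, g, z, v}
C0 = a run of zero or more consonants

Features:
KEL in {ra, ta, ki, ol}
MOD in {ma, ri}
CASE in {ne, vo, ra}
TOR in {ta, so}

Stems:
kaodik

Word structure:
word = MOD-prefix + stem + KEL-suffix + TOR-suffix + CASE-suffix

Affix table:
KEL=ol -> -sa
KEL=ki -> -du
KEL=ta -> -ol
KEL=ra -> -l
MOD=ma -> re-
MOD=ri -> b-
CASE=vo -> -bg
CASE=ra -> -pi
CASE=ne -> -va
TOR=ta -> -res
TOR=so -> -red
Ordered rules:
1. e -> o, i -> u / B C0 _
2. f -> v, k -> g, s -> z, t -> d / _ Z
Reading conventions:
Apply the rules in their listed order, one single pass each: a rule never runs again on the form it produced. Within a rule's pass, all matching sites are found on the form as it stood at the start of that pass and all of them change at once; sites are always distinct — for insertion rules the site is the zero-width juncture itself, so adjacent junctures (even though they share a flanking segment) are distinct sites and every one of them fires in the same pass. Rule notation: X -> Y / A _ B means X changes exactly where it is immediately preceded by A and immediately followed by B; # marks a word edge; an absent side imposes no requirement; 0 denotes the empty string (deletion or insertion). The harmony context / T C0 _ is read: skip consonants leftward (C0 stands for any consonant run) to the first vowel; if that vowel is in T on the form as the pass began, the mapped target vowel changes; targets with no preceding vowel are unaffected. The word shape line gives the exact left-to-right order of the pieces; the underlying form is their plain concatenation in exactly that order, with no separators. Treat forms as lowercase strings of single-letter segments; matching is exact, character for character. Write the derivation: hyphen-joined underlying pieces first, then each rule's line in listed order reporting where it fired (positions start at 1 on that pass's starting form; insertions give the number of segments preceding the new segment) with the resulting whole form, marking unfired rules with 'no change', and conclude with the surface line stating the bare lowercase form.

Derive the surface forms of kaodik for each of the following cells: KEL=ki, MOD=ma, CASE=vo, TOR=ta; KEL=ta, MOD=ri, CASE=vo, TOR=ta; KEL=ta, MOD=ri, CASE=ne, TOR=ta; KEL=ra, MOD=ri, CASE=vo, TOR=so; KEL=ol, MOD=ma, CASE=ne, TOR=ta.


cell KEL=ki, MOD=ma, CASE=vo, TOR=ta:
underlying: re-kaodik-du-res-bg
1. e -> o, i -> u / B C0 _: fires at position(s) 7, 12: rekaodukdurosbg
2. f -> v, k -> g, s -> z, t -> d / _ Z: fires at position(s) 8, 13: rekaodugdurozbg
surface: rekaodugdurozbg

cell KEL=ta, MOD=ri, CASE=vo, TOR=ta:
underlying: b-kaodik-ol-res-bg
1. e -> o, i -> u / B C0 _: fires at position(s) 6, 11: bkaodukolrosbg
2. f -> v, k -> g, s -> z, t -> d / _ Z: fires at position(s) 12: bkaodukolrozbg
surface: bkaodukolrozbg

cell KEL=ta, MOD=ri, CASE=ne, TOR=ta:
underlying: b-kaodik-ol-res-va
1. e -> o, i -> u / B C0 _: fires at position(s) 6, 11: bkaodukolrosva
2. f -> v, k -> g, s -> z, t -> d / _ Z: fires at position(s) 12: bkaodukolrozva
surface: bkaodukolrozva

cell KEL=ra, MOD=ri, CASE=vo, TOR=so:
underlying: b-kaodik-l-red-bg
1. e -> o, i -> u / B C0 _: fires at position(s) 6: bkaoduklredbg
2. f -> v, k -> g, s -> z, t -> d / _ Z: no change
surface: bkaoduklredbg

cell KEL=ol, MOD=ma, CASE=ne, TOR=ta:
underlying: re-kaodik-sa-res-va
1. e -> o, i -> u / B C0 _: fires at position(s) 7, 12: rekaoduksarosva
2. f -> v, k -> g, s -> z, t -> d / _ Z: fires at position(s) 13: rekaoduksarozva
surface: rekaoduksarozva


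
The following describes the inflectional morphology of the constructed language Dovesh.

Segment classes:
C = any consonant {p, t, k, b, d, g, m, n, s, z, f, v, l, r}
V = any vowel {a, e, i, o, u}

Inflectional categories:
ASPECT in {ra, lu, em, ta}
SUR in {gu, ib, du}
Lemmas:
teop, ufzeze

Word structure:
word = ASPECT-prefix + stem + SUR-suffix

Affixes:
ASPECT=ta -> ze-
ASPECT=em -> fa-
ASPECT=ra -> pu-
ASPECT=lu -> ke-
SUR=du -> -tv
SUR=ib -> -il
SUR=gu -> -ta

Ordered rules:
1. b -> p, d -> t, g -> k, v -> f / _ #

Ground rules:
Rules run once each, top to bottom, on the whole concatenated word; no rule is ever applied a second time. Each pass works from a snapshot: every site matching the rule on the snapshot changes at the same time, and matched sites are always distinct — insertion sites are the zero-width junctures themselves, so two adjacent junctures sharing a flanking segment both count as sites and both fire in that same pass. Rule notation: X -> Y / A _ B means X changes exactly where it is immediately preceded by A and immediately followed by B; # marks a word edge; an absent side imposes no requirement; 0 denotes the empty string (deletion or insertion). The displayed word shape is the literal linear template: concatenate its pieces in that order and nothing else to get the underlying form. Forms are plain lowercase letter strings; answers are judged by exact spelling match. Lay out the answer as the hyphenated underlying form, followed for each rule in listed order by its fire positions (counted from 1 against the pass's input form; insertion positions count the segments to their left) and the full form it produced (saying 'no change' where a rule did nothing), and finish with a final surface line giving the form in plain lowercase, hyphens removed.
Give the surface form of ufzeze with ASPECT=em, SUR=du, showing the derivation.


underlying: fa-ufzeze-tv
1. b -> p, d -> t, g -> k, v -> f / _ #: fires at position(s) 10: faufzezetf
surface: faufzezetf


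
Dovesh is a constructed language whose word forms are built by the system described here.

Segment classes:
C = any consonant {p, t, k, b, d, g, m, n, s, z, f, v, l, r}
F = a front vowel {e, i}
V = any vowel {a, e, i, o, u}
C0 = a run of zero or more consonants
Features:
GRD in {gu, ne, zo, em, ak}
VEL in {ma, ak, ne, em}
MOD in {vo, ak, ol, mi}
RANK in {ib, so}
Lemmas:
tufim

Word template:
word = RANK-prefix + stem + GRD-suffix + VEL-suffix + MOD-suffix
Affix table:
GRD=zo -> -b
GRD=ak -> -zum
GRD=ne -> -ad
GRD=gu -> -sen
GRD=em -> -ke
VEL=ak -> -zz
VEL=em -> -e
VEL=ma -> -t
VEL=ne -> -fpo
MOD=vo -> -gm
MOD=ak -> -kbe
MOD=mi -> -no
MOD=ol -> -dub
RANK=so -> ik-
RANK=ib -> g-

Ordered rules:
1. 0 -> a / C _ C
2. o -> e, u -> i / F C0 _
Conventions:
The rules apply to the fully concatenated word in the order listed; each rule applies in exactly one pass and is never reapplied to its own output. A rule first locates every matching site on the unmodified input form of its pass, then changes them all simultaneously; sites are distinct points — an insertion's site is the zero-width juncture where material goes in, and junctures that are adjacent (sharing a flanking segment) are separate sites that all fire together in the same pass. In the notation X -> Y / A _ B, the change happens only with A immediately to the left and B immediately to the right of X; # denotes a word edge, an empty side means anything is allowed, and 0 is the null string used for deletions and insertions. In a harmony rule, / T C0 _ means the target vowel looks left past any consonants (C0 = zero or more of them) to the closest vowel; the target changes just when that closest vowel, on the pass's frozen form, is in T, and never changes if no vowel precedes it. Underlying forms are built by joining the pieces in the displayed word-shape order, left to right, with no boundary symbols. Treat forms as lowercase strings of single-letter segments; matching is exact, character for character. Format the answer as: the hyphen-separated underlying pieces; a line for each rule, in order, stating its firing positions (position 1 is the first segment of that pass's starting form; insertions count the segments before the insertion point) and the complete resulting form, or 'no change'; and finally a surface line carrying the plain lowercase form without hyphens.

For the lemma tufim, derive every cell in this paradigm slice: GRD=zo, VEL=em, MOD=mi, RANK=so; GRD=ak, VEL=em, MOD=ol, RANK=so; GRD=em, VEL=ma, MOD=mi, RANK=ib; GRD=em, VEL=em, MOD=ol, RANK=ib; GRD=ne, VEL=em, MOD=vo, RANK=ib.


cell GRD=zo, VEL=em, MOD=mi, RANK=so:
underlying: ik-tufim-b-e-no
1. 0 -> a / C _ C: inserts after position(s) 2, 7: ikatufimabeno
2. o -> e, u -> i / F C0 _: fires at position(s) 13: ikatufimabene
surface: ikatufimabene

cell GRD=ak, VEL=em, MOD=ol, RANK=so:
underlying: ik-tufim-zum-e-dub
1. 0 -> a / C _ C: inserts after position(s) 2, 7: ikatufimazumedub
2. o -> e, u -> i / F C0 _: fires at position(s) 15: ikatufimazumedib
surface: ikatufimazumedib

cell GRD=em, VEL=ma, MOD=mi, RANK=ib:
underlying: g-tufim-ke-t-no
1. 0 -> a / C _ C: inserts after position(s) 1, 6, 9: gatufimaketano
2. o -> e, u -> i / F C0 _: no change
surface: gatufimaketano

cell GRD=em, VEL=em, MOD=ol, RANK=ib:
underlying: g-tufim-ke-e-dub
1. 0 -> a / C _ C: inserts after position(s) 1, 6: gatufimakeedub
2. o -> e, u -> i / F C0 _: fires at position(s) 13: gatufimakeedib
surface: gatufimakeedib

cell GRD=ne, VEL=em, MOD=vo, RANK=ib:
underlying: g-tufim-ad-e-gm
1. 0 -> a / C _ C: inserts after position(s) 1, 10: gatufimadegam
2. o -> e, u -> i / F C0 _: no change
surface: gatufimadegam


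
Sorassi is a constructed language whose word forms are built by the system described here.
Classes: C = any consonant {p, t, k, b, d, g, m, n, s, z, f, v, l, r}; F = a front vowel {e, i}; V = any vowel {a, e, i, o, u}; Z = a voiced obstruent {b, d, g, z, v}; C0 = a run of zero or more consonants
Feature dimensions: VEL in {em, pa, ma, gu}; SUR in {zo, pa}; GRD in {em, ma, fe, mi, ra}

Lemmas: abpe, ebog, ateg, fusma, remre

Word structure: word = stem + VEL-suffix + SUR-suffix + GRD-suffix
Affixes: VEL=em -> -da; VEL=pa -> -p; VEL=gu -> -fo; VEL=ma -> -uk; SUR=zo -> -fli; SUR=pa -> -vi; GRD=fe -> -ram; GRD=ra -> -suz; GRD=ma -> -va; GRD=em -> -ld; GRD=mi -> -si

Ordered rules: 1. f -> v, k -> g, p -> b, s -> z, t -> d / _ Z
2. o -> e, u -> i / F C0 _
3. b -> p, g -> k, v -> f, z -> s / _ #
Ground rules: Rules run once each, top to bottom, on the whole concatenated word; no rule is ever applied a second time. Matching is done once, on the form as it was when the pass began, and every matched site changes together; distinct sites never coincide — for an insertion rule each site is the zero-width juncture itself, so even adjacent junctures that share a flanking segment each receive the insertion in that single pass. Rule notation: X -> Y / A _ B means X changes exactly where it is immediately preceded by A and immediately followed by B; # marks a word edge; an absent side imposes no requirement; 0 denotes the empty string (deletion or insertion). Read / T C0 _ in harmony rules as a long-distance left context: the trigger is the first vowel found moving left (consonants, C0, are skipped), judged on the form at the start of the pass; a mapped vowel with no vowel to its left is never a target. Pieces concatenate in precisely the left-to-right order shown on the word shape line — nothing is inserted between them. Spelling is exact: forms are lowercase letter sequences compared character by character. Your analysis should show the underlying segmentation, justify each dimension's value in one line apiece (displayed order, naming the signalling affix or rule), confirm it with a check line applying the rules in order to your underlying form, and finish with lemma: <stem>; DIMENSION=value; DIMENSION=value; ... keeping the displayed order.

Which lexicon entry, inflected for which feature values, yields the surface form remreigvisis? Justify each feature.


underlying: remre-uk-vi-suz
VEL=ma - signalled by the affix -uk
SUR=pa - signalled by the affix -vi
GRD=ra - signalled by the affix -suz
check: remreukvisuz -> remreugvisuz -> remreigvisiz -> remreigvisis
lemma: remre; VEL=ma; SUR=pa; GRD=ra
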